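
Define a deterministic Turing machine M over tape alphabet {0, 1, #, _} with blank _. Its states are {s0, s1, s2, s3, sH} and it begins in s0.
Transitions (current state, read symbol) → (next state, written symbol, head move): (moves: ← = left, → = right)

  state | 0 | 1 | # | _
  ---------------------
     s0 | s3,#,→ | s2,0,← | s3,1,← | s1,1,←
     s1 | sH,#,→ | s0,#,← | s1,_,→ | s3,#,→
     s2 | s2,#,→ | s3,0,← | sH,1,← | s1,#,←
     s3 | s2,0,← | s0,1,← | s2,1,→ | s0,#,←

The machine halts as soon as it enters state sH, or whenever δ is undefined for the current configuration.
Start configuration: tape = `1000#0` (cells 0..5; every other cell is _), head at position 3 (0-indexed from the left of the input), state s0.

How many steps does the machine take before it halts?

state=s0 head=3 tape=100[0]#0___   (s0,0)→(s3,#,→)
state=s3 head=4 tape=100#[#]0___   (s3,#)→(s2,1,→)
state=s2 head=5 tape=100#1[0]___   (s2,0)→(s2,#,→)
state=s2 head=6 tape=100#1#[_]__   (s2,_)→(s1,#,←)
state=s1 head=5 tape=100#1[#]#__   (s1,#)→(s1,_,→)
state=s1 head=6 tape=100#1_[#]__   (s1,#)→(s1,_,→)
state=s1 head=7 tape=100#1__[_]_   (s1,_)→(s3,#,→)
state=s3 head=8 tape=100#1__#[_]   (s3,_)→(s0,#,←)
state=s0 head=7 tape=100#1__[#]#   (s0,#)→(s3,1,←)
state=s3 head=6 tape=100#1_[_]1#   (s3,_)→(s0,#,←)
state=s0 head=5 tape=100#1[_]#1#   (s0,_)→(s1,1,←)
state=s1 head=4 tape=100#[1]1#1#   (s1,1)→(s0,#,←)
state=s0 head=3 tape=100[#]#1#1#   (s0,#)→(s3,1,←)
state=s3 head=2 tape=10[0]1#1#1#   (s3,0)→(s2,0,←)
state=s2 head=1 tape=1[0]01#1#1#   (s2,0)→(s2,#,→)
state=s2 head=2 tape=1#[0]1#1#1#   (s2,0)→(s2,#,→)
state=s2 head=3 tape=1##[1]#1#1#   (s2,1)→(s3,0,←)
state=s3 head=2 tape=1#[#]0#1#1#   (s3,#)→(s2,1,→)
state=s2 head=3 tape=1#1[0]#1#1#   (s2,0)→(s2,#,→)
state=s2 head=4 tape=1#1#[#]1#1#   (s2,#)→(sH,1,←)
state=sH head=3 tape=1#1[#]11#1#
M halts after 20 transitions.

20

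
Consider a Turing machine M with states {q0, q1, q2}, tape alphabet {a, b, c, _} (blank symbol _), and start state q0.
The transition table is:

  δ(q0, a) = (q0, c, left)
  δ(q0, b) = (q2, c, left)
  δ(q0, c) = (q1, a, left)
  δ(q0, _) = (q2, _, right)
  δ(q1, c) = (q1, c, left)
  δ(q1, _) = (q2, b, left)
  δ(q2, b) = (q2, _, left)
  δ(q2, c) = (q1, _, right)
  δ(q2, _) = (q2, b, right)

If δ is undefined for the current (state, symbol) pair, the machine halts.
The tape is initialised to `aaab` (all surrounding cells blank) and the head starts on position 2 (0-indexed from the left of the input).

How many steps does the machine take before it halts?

35

q0 | ____aa[a]b   read a → write c, move left, go to q0
q0 | ____a[a]cb   read a → write c, move left, go to q0
q0 | ____[a]ccb   read a → write c, move left, go to q0
q0 | ___[_]cccb   read _ → write _, move right, go to q2
q2 | ____[c]ccb   read c → write _, move right, go to q1
q1 | _____[c]cb   read c → write c, move left, go to q1
q1 | ____[_]ccb   read _ → write b, move left, go to q2
q2 | ___[_]bccb   read _ → write b, move right, go to q2
q2 | ___b[b]ccb   read b → write _, move left, go to q2
q2 | ___[b]_ccb   read b → write _, move left, go to q2
q2 | __[_]__ccb   read _ → write b, move right, go to q2
q2 | __b[_]_ccb   read _ → write b, move right, go to q2
q2 | __bb[_]ccb   read _ → write b, move right, go to q2
q2 | __bbb[c]cb   read c → write _, move right, go to q1
q1 | __bbb_[c]b   read c → write c, move left, go to q1
q1 | __bbb[_]cb   read _ → write b, move left, go to q2
q2 | __bb[b]bcb   read b → write _, move left, go to q2
q2 | __b[b]_bcb   read b → write _, move left, go to q2
q2 | __[b]__bcb   read b → write _, move left, go to q2
q2 | _[_]___bcb   read _ → write b, move right, go to q2
q2 | _b[_]__bcb   read _ → write b, move right, go to q2
q2 | _bb[_]_bcb   read _ → write b, move right, go to q2
q2 | _bbb[_]bcb   read _ → write b, move right, go to q2
q2 | _bbbb[b]cb   read b → write _, move left, go to q2
q2 | _bbb[b]_cb   read b → write _, move left, go to q2
q2 | _bb[b]__cb   read b → write _, move left, go to q2
q2 | _b[b]___cb   read b → write _, move left, go to q2
q2 | _[b]____cb   read b → write _, move left, go to q2
q2 | [_]_____cb   read _ → write b, move right, go to q2
q2 | b[_]____cb   read _ → write b, move right, go to q2
q2 | bb[_]___cb   read _ → write b, move right, go to q2
q2 | bbb[_]__cb   read _ → write b, move right, go to q2
q2 | bbbb[_]_cb   read _ → write b, move right, go to q2
q2 | bbbbb[_]cb   read _ → write b, move right, go to q2
q2 | bbbbbb[c]b   read c → write _, move right, go to q1
q1 | bbbbbb_[b]
M halts after 35 transitions.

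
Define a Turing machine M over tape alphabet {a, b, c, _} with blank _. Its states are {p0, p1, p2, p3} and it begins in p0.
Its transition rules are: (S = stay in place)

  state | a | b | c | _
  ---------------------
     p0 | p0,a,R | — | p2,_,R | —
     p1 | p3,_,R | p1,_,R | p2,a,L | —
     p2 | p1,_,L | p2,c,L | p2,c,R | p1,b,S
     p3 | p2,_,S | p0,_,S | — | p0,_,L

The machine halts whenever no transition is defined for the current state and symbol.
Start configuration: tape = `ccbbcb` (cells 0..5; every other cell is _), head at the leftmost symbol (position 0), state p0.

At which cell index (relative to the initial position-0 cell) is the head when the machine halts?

7

p0 | [c]cbbcb__   read c → write _, move R, go to p2
p2 | _[c]bbcb__   read c → write c, move R, go to p2
p2 | _c[b]bcb__   read b → write c, move L, go to p2
p2 | _[c]cbcb__   read c → write c, move R, go to p2
p2 | _c[c]bcb__   read c → write c, move R, go to p2
p2 | _cc[b]cb__   read b → write c, move L, go to p2
p2 | _c[c]ccb__   read c → write c, move R, go to p2
p2 | _cc[c]cb__   read c → write c, move R, go to p2
p2 | _ccc[c]b__   read c → write c, move R, go to p2
p2 | _cccc[b]__   read b → write c, move L, go to p2
p2 | _ccc[c]c__   read c → write c, move R, go to p2
p2 | _cccc[c]__   read c → write c, move R, go to p2
p2 | _ccccc[_]_   read _ → write b, move S, go to p1
p1 | _ccccc[b]_   read b → write _, move R, go to p1
p1 | _ccccc_[_]
At halt the head is at cell 7.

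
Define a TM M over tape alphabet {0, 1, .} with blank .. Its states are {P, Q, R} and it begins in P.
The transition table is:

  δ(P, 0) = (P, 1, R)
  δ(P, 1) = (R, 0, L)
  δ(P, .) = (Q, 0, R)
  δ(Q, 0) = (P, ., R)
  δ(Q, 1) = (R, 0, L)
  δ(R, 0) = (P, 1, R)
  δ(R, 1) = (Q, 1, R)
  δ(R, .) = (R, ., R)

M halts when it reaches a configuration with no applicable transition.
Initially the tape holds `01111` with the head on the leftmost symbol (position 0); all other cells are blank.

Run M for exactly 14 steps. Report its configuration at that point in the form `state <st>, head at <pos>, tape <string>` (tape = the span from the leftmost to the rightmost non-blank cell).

state Q, head at 6, tape 1.1.10

state=P head=0 tape=[0]1111..   (P,0)→(P,1,R)
state=P head=1 tape=1[1]111..   (P,1)→(R,0,L)
state=R head=0 tape=[1]0111..   (R,1)→(Q,1,R)
state=Q head=1 tape=1[0]111..   (Q,0)→(P,.,R)
state=P head=2 tape=1.[1]11..   (P,1)→(R,0,L)
state=R head=1 tape=1[.]011..   (R,.)→(R,.,R)
state=R head=2 tape=1.[0]11..   (R,0)→(P,1,R)
state=P head=3 tape=1.1[1]1..   (P,1)→(R,0,L)
state=R head=2 tape=1.[1]01..   (R,1)→(Q,1,R)
state=Q head=3 tape=1.1[0]1..   (Q,0)→(P,.,R)
state=P head=4 tape=1.1.[1]..   (P,1)→(R,0,L)
state=R head=3 tape=1.1[.]0..   (R,.)→(R,.,R)
state=R head=4 tape=1.1.[0]..   (R,0)→(P,1,R)
state=P head=5 tape=1.1.1[.].   (P,.)→(Q,0,R)
state=Q head=6 tape=1.1.10[.]
After 14 steps: state Q, head at 6, tape 1.1.10.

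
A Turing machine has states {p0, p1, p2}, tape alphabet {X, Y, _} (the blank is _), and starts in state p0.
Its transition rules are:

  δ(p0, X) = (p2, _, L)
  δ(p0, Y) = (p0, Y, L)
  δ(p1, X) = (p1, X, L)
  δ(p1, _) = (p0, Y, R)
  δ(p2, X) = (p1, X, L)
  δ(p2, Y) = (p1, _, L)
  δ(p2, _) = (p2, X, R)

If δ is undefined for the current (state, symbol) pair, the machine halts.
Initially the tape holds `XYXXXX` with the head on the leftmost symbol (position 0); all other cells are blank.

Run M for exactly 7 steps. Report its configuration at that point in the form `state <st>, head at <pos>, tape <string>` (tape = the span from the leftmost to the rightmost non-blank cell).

p0 | __[X]YXXXX   read X → write _, move L, go to p2
p2 | _[_]_YXXXX   read _ → write X, move R, go to p2
p2 | _X[_]YXXXX   read _ → write X, move R, go to p2
p2 | _XX[Y]XXXX   read Y → write _, move L, go to p1
p1 | _X[X]_XXXX   read X → write X, move L, go to p1
p1 | _[X]X_XXXX   read X → write X, move L, go to p1
p1 | [_]XX_XXXX   read _ → write Y, move R, go to p0
p0 | Y[X]X_XXXX
After 7 steps: state p0, head at -1, tape YXX_XXXX.

state p0, head at -1, tape YXX_XXXX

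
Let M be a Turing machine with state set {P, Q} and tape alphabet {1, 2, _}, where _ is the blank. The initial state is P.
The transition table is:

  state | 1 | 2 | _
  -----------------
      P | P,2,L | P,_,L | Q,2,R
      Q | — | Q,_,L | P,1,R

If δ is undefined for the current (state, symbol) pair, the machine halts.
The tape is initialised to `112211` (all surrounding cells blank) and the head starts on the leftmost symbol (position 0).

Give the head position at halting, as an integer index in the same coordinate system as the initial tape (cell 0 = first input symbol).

-2

state=P head=0 tape=____[1]12211   (P,1)→(P,2,L)
state=P head=-1 tape=___[_]212211   (P,_)→(Q,2,R)
state=Q head=0 tape=___2[2]12211   (Q,2)→(Q,_,L)
state=Q head=-1 tape=___[2]_12211   (Q,2)→(Q,_,L)
state=Q head=-2 tape=__[_]__12211   (Q,_)→(P,1,R)
state=P head=-1 tape=__1[_]_12211   (P,_)→(Q,2,R)
state=Q head=0 tape=__12[_]12211   (Q,_)→(P,1,R)
state=P head=1 tape=__121[1]2211   (P,1)→(P,2,L)
state=P head=0 tape=__12[1]22211   (P,1)→(P,2,L)
state=P head=-1 tape=__1[2]222211   (P,2)→(P,_,L)
state=P head=-2 tape=__[1]_222211   (P,1)→(P,2,L)
state=P head=-3 tape=_[_]2_222211   (P,_)→(Q,2,R)
state=Q head=-2 tape=_2[2]_222211   (Q,2)→(Q,_,L)
state=Q head=-3 tape=_[2]__222211   (Q,2)→(Q,_,L)
state=Q head=-4 tape=[_]___222211   (Q,_)→(P,1,R)
state=P head=-3 tape=1[_]__222211   (P,_)→(Q,2,R)
state=Q head=-2 tape=12[_]_222211   (Q,_)→(P,1,R)
state=P head=-1 tape=121[_]222211   (P,_)→(Q,2,R)
state=Q head=0 tape=1212[2]22211   (Q,2)→(Q,_,L)
state=Q head=-1 tape=121[2]_22211   (Q,2)→(Q,_,L)
state=Q head=-2 tape=12[1]__22211
At halt the head is at cell -2.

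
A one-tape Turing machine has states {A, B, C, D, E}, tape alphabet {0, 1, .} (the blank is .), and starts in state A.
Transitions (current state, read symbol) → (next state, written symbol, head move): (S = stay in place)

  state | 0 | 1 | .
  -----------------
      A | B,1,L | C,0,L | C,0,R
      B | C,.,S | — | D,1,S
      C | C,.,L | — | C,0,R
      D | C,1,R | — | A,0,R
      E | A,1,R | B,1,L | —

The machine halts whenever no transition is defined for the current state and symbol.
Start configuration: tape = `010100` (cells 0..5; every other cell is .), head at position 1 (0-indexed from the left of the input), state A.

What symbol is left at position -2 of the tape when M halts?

A | ...0[1]0100   read 1 → write 0, move L, go to C
C | ...[0]00100   read 0 → write ., move L, go to C
C | ..[.].00100   read . → write 0, move R, go to C
C | ..0[.]00100   read . → write 0, move R, go to C
C | ..00[0]0100   read 0 → write ., move L, go to C
C | ..0[0].0100   read 0 → write ., move L, go to C
C | ..[0]..0100   read 0 → write ., move L, go to C
C | .[.]...0100   read . → write 0, move R, go to C
C | .0[.]..0100   read . → write 0, move R, go to C
C | .00[.].0100   read . → write 0, move R, go to C
C | .000[.]0100   read . → write 0, move R, go to C
C | .0000[0]100   read 0 → write ., move L, go to C
C | .000[0].100   read 0 → write ., move L, go to C
C | .00[0]..100   read 0 → write ., move L, go to C
C | .0[0]...100   read 0 → write ., move L, go to C
C | .[0]....100   read 0 → write ., move L, go to C
C | [.].....100   read . → write 0, move R, go to C
C | 0[.]....100   read . → write 0, move R, go to C
C | 00[.]...100   read . → write 0, move R, go to C
C | 000[.]..100   read . → write 0, move R, go to C
C | 0000[.].100   read . → write 0, move R, go to C
C | 00000[.]100   read . → write 0, move R, go to C
C | 000000[1]00
Cell -2 holds 0 when M halts.

0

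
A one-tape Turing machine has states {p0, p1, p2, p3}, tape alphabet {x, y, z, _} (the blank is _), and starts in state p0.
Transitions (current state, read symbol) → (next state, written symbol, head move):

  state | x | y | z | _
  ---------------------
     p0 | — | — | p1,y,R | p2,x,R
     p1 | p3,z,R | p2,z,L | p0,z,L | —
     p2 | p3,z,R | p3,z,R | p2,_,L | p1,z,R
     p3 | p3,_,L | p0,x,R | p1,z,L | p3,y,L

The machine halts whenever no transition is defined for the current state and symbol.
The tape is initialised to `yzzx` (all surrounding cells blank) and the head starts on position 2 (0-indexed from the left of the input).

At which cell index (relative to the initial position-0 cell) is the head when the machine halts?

state=p0 head=2 tape=_yz[z]x_   (p0,z)→(p1,y,R)
state=p1 head=3 tape=_yzy[x]_   (p1,x)→(p3,z,R)
state=p3 head=4 tape=_yzyz[_]   (p3,_)→(p3,y,L)
state=p3 head=3 tape=_yzy[z]y   (p3,z)→(p1,z,L)
state=p1 head=2 tape=_yz[y]zy   (p1,y)→(p2,z,L)
state=p2 head=1 tape=_y[z]zzy   (p2,z)→(p2,_,L)
state=p2 head=0 tape=_[y]_zzy   (p2,y)→(p3,z,R)
state=p3 head=1 tape=_z[_]zzy   (p3,_)→(p3,y,L)
state=p3 head=0 tape=_[z]yzzy   (p3,z)→(p1,z,L)
state=p1 head=-1 tape=[_]zyzzy
At halt the head is at cell -1.

-1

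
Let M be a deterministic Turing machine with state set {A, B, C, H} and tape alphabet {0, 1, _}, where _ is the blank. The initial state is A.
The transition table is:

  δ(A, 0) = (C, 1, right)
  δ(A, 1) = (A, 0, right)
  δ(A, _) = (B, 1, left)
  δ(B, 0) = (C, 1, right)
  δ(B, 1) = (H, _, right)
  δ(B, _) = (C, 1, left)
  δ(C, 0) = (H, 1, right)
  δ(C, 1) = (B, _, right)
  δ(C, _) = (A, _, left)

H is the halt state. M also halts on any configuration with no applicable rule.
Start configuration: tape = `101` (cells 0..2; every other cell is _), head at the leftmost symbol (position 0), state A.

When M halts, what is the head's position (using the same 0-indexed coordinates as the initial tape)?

4

state=A head=0 tape=[1]01__   (A,1)→(A,0,right)
state=A head=1 tape=0[0]1__   (A,0)→(C,1,right)
state=C head=2 tape=01[1]__   (C,1)→(B,_,right)
state=B head=3 tape=01_[_]_   (B,_)→(C,1,left)
state=C head=2 tape=01[_]1_   (C,_)→(A,_,left)
state=A head=1 tape=0[1]_1_   (A,1)→(A,0,right)
state=A head=2 tape=00[_]1_   (A,_)→(B,1,left)
state=B head=1 tape=0[0]11_   (B,0)→(C,1,right)
state=C head=2 tape=01[1]1_   (C,1)→(B,_,right)
state=B head=3 tape=01_[1]_   (B,1)→(H,_,right)
state=H head=4 tape=01__[_]
At halt the head is at cell 4.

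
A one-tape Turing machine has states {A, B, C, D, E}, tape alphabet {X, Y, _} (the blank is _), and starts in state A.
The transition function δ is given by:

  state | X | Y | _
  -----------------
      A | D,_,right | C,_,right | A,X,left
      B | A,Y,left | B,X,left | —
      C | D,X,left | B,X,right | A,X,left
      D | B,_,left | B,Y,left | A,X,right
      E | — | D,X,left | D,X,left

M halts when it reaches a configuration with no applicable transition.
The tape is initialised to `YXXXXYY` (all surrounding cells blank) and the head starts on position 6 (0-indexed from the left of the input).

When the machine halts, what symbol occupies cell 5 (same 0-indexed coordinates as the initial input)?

state=A head=6 tape=YXXXXY[Y]_   (A,Y)→(C,_,right)
state=C head=7 tape=YXXXXY_[_]   (C,_)→(A,X,left)
state=A head=6 tape=YXXXXY[_]X   (A,_)→(A,X,left)
state=A head=5 tape=YXXXX[Y]XX   (A,Y)→(C,_,right)
state=C head=6 tape=YXXXX_[X]X   (C,X)→(D,X,left)
state=D head=5 tape=YXXXX[_]XX   (D,_)→(A,X,right)
state=A head=6 tape=YXXXXX[X]X   (A,X)→(D,_,right)
state=D head=7 tape=YXXXXX_[X]   (D,X)→(B,_,left)
state=B head=6 tape=YXXXXX[_]_
Cell 5 holds X when M halts.

X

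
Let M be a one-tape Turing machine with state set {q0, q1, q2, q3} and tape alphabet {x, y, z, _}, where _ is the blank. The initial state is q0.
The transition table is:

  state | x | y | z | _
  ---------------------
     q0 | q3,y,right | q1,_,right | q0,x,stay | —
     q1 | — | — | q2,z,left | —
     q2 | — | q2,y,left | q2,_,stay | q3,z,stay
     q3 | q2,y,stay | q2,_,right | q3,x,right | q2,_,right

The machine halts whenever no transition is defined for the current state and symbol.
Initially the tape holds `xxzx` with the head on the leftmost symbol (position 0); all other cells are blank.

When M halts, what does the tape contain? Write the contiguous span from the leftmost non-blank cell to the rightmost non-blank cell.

xx_xy

q0 | _[x]xzx   read x → write y, move right, go to q3
q3 | _y[x]zx   read x → write y, move stay, go to q2
q2 | _y[y]zx   read y → write y, move left, go to q2
q2 | _[y]yzx   read y → write y, move left, go to q2
q2 | [_]yyzx   read _ → write z, move stay, go to q3
q3 | [z]yyzx   read z → write x, move right, go to q3
q3 | x[y]yzx   read y → write _, move right, go to q2
q2 | x_[y]zx   read y → write y, move left, go to q2
q2 | x[_]yzx   read _ → write z, move stay, go to q3
q3 | x[z]yzx   read z → write x, move right, go to q3
q3 | xx[y]zx   read y → write _, move right, go to q2
q2 | xx_[z]x   read z → write _, move stay, go to q2
q2 | xx_[_]x   read _ → write z, move stay, go to q3
q3 | xx_[z]x   read z → write x, move right, go to q3
q3 | xx_x[x]   read x → write y, move stay, go to q2
q2 | xx_x[y]   read y → write y, move left, go to q2
q2 | xx_[x]y
The non-blank tape span at halt is xx_xy.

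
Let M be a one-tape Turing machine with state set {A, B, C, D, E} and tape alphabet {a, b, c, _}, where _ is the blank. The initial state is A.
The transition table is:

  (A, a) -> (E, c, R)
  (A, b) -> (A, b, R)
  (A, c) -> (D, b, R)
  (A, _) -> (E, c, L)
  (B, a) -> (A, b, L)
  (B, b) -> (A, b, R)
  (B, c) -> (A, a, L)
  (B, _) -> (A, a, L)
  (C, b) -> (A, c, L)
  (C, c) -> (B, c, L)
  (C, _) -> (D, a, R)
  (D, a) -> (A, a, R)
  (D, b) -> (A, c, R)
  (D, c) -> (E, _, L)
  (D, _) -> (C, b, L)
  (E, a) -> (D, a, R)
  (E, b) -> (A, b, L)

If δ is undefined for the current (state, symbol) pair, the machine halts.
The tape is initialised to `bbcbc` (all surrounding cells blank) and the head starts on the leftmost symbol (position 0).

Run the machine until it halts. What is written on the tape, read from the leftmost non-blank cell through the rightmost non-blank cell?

bbbbbcc

state=A head=0 tape=[b]bcbc__   (A,b)→(A,b,R)
state=A head=1 tape=b[b]cbc__   (A,b)→(A,b,R)
state=A head=2 tape=bb[c]bc__   (A,c)→(D,b,R)
state=D head=3 tape=bbb[b]c__   (D,b)→(A,c,R)
state=A head=4 tape=bbbc[c]__   (A,c)→(D,b,R)
state=D head=5 tape=bbbcb[_]_   (D,_)→(C,b,L)
state=C head=4 tape=bbbc[b]b_   (C,b)→(A,c,L)
state=A head=3 tape=bbb[c]cb_   (A,c)→(D,b,R)
state=D head=4 tape=bbbb[c]b_   (D,c)→(E,_,L)
state=E head=3 tape=bbb[b]_b_   (E,b)→(A,b,L)
state=A head=2 tape=bb[b]b_b_   (A,b)→(A,b,R)
state=A head=3 tape=bbb[b]_b_   (A,b)→(A,b,R)
state=A head=4 tape=bbbb[_]b_   (A,_)→(E,c,L)
state=E head=3 tape=bbb[b]cb_   (E,b)→(A,b,L)
state=A head=2 tape=bb[b]bcb_   (A,b)→(A,b,R)
state=A head=3 tape=bbb[b]cb_   (A,b)→(A,b,R)
state=A head=4 tape=bbbb[c]b_   (A,c)→(D,b,R)
state=D head=5 tape=bbbbb[b]_   (D,b)→(A,c,R)
state=A head=6 tape=bbbbbc[_]   (A,_)→(E,c,L)
state=E head=5 tape=bbbbb[c]c
The non-blank tape span at halt is bbbbbcc.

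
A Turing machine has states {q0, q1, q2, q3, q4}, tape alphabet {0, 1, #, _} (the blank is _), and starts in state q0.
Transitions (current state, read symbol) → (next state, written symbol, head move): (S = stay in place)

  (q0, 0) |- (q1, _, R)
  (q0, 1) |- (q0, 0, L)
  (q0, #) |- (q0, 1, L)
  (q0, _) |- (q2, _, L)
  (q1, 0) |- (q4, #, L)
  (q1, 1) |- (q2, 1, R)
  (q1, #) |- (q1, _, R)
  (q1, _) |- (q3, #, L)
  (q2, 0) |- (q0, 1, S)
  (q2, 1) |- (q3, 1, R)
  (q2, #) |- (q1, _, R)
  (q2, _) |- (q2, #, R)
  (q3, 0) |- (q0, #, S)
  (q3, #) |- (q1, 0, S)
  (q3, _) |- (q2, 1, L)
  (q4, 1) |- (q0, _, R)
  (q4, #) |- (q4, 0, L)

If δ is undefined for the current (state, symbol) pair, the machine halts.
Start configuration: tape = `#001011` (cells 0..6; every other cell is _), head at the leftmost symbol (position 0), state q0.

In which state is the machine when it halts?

q3

state=q0 head=0 tape=____[#]001011   (q0,#)→(q0,1,L)
state=q0 head=-1 tape=___[_]1001011   (q0,_)→(q2,_,L)
state=q2 head=-2 tape=__[_]_1001011   (q2,_)→(q2,#,R)
state=q2 head=-1 tape=__#[_]1001011   (q2,_)→(q2,#,R)
state=q2 head=0 tape=__##[1]001011   (q2,1)→(q3,1,R)
state=q3 head=1 tape=__##1[0]01011   (q3,0)→(q0,#,S)
state=q0 head=1 tape=__##1[#]01011   (q0,#)→(q0,1,L)
state=q0 head=0 tape=__##[1]101011   (q0,1)→(q0,0,L)
state=q0 head=-1 tape=__#[#]0101011   (q0,#)→(q0,1,L)
state=q0 head=-2 tape=__[#]10101011   (q0,#)→(q0,1,L)
state=q0 head=-3 tape=_[_]110101011   (q0,_)→(q2,_,L)
state=q2 head=-4 tape=[_]_110101011   (q2,_)→(q2,#,R)
state=q2 head=-3 tape=#[_]110101011   (q2,_)→(q2,#,R)
state=q2 head=-2 tape=##[1]10101011   (q2,1)→(q3,1,R)
state=q3 head=-1 tape=##1[1]0101011
No transition is defined for (q3, 1); M halts in state q3.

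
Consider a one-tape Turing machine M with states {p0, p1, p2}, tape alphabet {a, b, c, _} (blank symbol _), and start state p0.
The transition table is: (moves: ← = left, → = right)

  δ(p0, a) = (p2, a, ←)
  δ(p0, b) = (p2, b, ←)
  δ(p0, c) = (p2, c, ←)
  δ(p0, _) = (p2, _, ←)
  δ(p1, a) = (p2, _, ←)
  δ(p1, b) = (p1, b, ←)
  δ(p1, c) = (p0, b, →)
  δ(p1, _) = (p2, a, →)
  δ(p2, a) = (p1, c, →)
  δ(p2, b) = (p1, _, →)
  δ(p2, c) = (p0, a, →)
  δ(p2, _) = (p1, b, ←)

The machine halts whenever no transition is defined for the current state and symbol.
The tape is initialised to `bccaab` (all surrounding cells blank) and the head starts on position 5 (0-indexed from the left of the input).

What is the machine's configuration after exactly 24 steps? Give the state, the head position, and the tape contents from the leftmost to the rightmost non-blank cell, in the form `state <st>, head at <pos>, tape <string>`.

p0 | bccaa[b]____   read b → write b, move ←, go to p2
p2 | bcca[a]b____   read a → write c, move →, go to p1
p1 | bccac[b]____   read b → write b, move ←, go to p1
p1 | bcca[c]b____   read c → write b, move →, go to p0
p0 | bccab[b]____   read b → write b, move ←, go to p2
p2 | bcca[b]b____   read b → write _, move →, go to p1
p1 | bcca_[b]____   read b → write b, move ←, go to p1
p1 | bcca[_]b____   read _ → write a, move →, go to p2
p2 | bccaa[b]____   read b → write _, move →, go to p1
p1 | bccaa_[_]___   read _ → write a, move →, go to p2
p2 | bccaa_a[_]__   read _ → write b, move ←, go to p1
p1 | bccaa_[a]b__   read a → write _, move ←, go to p2
p2 | bccaa[_]_b__   read _ → write b, move ←, go to p1
p1 | bcca[a]b_b__   read a → write _, move ←, go to p2
p2 | bcc[a]_b_b__   read a → write c, move →, go to p1
p1 | bccc[_]b_b__   read _ → write a, move →, go to p2
p2 | bccca[b]_b__   read b → write _, move →, go to p1
p1 | bccca_[_]b__   read _ → write a, move →, go to p2
p2 | bccca_a[b]__   read b → write _, move →, go to p1
p1 | bccca_a_[_]_   read _ → write a, move →, go to p2
p2 | bccca_a_a[_]   read _ → write b, move ←, go to p1
p1 | bccca_a_[a]b   read a → write _, move ←, go to p2
p2 | bccca_a[_]_b   read _ → write b, move ←, go to p1
p1 | bccca_[a]b_b   read a → write _, move ←, go to p2
p2 | bccca[_]_b_b
After 24 steps: state p2, head at 5, tape bccca__b_b.

state p2, head at 5, tape bccca__b_b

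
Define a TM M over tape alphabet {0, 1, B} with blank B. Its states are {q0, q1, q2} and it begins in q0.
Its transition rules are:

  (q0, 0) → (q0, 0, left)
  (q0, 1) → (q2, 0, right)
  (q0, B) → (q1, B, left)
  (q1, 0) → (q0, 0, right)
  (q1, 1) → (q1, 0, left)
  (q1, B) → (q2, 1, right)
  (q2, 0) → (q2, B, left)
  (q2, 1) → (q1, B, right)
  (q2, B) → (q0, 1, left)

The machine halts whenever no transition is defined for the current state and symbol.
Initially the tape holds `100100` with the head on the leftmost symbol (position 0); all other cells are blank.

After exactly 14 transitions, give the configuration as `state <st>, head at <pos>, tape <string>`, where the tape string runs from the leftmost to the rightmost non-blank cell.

state=q0 head=0 tape=BBB[1]00100   (q0,1)→(q2,0,right)
state=q2 head=1 tape=BBB0[0]0100   (q2,0)→(q2,B,left)
state=q2 head=0 tape=BBB[0]B0100   (q2,0)→(q2,B,left)
state=q2 head=-1 tape=BB[B]BB0100   (q2,B)→(q0,1,left)
state=q0 head=-2 tape=B[B]1BB0100   (q0,B)→(q1,B,left)
state=q1 head=-3 tape=[B]B1BB0100   (q1,B)→(q2,1,right)
state=q2 head=-2 tape=1[B]1BB0100   (q2,B)→(q0,1,left)
state=q0 head=-3 tape=[1]11BB0100   (q0,1)→(q2,0,right)
state=q2 head=-2 tape=0[1]1BB0100   (q2,1)→(q1,B,right)
state=q1 head=-1 tape=0B[1]BB0100   (q1,1)→(q1,0,left)
state=q1 head=-2 tape=0[B]0BB0100   (q1,B)→(q2,1,right)
state=q2 head=-1 tape=01[0]BB0100   (q2,0)→(q2,B,left)
state=q2 head=-2 tape=0[1]BBB0100   (q2,1)→(q1,B,right)
state=q1 head=-1 tape=0B[B]BB0100   (q1,B)→(q2,1,right)
state=q2 head=0 tape=0B1[B]B0100
After 14 steps: state q2, head at 0, tape 0B1BB0100.

state q2, head at 0, tape 0B1BB0100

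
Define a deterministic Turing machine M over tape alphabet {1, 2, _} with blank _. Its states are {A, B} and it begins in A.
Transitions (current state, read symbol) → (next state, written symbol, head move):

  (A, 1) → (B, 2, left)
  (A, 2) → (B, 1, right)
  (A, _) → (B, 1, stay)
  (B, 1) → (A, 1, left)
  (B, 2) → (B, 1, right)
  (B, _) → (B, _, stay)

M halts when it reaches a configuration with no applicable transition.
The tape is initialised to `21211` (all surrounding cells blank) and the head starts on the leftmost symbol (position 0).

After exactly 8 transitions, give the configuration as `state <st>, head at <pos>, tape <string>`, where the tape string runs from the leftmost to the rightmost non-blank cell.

state B, head at -1, tape 21211

A | _[2]1211   read 2 → write 1, move right, go to B
B | _1[1]211   read 1 → write 1, move left, go to A
A | _[1]1211   read 1 → write 2, move left, go to B
B | [_]21211   read _ → write _, move stay, go to B
B | [_]21211   read _ → write _, move stay, go to B
B | [_]21211   read _ → write _, move stay, go to B
B | [_]21211   read _ → write _, move stay, go to B
B | [_]21211   read _ → write _, move stay, go to B
B | [_]21211
After 8 steps: state B, head at -1, tape 21211.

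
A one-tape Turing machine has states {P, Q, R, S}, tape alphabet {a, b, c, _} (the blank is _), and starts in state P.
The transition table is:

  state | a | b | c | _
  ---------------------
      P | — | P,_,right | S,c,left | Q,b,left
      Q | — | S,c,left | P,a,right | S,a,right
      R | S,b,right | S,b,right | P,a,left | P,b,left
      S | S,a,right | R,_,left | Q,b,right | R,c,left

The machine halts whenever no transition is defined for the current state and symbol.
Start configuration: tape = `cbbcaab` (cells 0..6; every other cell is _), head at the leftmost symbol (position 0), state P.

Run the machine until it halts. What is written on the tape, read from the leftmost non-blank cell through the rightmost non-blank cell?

bbababccaab

state=P head=0 tape=____[c]bbcaab   (P,c)→(S,c,left)
state=S head=-1 tape=___[_]cbbcaab   (S,_)→(R,c,left)
state=R head=-2 tape=__[_]ccbbcaab   (R,_)→(P,b,left)
state=P head=-3 tape=_[_]bccbbcaab   (P,_)→(Q,b,left)
state=Q head=-4 tape=[_]bbccbbcaab   (Q,_)→(S,a,right)
state=S head=-3 tape=a[b]bccbbcaab   (S,b)→(R,_,left)
state=R head=-4 tape=[a]_bccbbcaab   (R,a)→(S,b,right)
state=S head=-3 tape=b[_]bccbbcaab   (S,_)→(R,c,left)
state=R head=-4 tape=[b]cbccbbcaab   (R,b)→(S,b,right)
state=S head=-3 tape=b[c]bccbbcaab   (S,c)→(Q,b,right)
state=Q head=-2 tape=bb[b]ccbbcaab   (Q,b)→(S,c,left)
state=S head=-3 tape=b[b]cccbbcaab   (S,b)→(R,_,left)
state=R head=-4 tape=[b]_cccbbcaab   (R,b)→(S,b,right)
state=S head=-3 tape=b[_]cccbbcaab   (S,_)→(R,c,left)
state=R head=-4 tape=[b]ccccbbcaab   (R,b)→(S,b,right)
state=S head=-3 tape=b[c]cccbbcaab   (S,c)→(Q,b,right)
state=Q head=-2 tape=bb[c]ccbbcaab   (Q,c)→(P,a,right)
state=P head=-1 tape=bba[c]cbbcaab   (P,c)→(S,c,left)
state=S head=-2 tape=bb[a]ccbbcaab   (S,a)→(S,a,right)
state=S head=-1 tape=bba[c]cbbcaab   (S,c)→(Q,b,right)
state=Q head=0 tape=bbab[c]bbcaab   (Q,c)→(P,a,right)
state=P head=1 tape=bbaba[b]bcaab   (P,b)→(P,_,right)
state=P head=2 tape=bbaba_[b]caab   (P,b)→(P,_,right)
state=P head=3 tape=bbaba__[c]aab   (P,c)→(S,c,left)
state=S head=2 tape=bbaba_[_]caab   (S,_)→(R,c,left)
state=R head=1 tape=bbaba[_]ccaab   (R,_)→(P,b,left)
state=P head=0 tape=bbab[a]bccaab
The non-blank tape span at halt is bbababccaab.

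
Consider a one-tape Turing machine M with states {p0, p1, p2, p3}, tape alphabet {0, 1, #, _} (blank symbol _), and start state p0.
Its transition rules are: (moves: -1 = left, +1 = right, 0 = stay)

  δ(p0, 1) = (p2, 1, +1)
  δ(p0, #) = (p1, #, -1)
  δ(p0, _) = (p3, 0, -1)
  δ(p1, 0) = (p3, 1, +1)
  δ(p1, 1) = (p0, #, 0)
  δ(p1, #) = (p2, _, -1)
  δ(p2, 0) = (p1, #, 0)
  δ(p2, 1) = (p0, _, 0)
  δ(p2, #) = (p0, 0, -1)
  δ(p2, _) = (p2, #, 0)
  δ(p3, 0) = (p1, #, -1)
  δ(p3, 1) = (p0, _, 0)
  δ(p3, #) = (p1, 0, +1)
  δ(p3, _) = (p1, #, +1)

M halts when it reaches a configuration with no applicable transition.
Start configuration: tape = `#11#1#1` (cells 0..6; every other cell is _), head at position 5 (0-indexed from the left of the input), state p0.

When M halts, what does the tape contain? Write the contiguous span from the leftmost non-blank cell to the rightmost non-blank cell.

state=p0 head=5 tape=_#11#1[#]1   (p0,#)→(p1,#,-1)
state=p1 head=4 tape=_#11#[1]#1   (p1,1)→(p0,#,0)
state=p0 head=4 tape=_#11#[#]#1   (p0,#)→(p1,#,-1)
state=p1 head=3 tape=_#11[#]##1   (p1,#)→(p2,_,-1)
state=p2 head=2 tape=_#1[1]_##1   (p2,1)→(p0,_,0)
state=p0 head=2 tape=_#1[_]_##1   (p0,_)→(p3,0,-1)
state=p3 head=1 tape=_#[1]0_##1   (p3,1)→(p0,_,0)
state=p0 head=1 tape=_#[_]0_##1   (p0,_)→(p3,0,-1)
state=p3 head=0 tape=_[#]00_##1   (p3,#)→(p1,0,+1)
state=p1 head=1 tape=_0[0]0_##1   (p1,0)→(p3,1,+1)
state=p3 head=2 tape=_01[0]_##1   (p3,0)→(p1,#,-1)
state=p1 head=1 tape=_0[1]#_##1   (p1,1)→(p0,#,0)
state=p0 head=1 tape=_0[#]#_##1   (p0,#)→(p1,#,-1)
state=p1 head=0 tape=_[0]##_##1   (p1,0)→(p3,1,+1)
state=p3 head=1 tape=_1[#]#_##1   (p3,#)→(p1,0,+1)
state=p1 head=2 tape=_10[#]_##1   (p1,#)→(p2,_,-1)
state=p2 head=1 tape=_1[0]__##1   (p2,0)→(p1,#,0)
state=p1 head=1 tape=_1[#]__##1   (p1,#)→(p2,_,-1)
state=p2 head=0 tape=_[1]___##1   (p2,1)→(p0,_,0)
state=p0 head=0 tape=_[_]___##1   (p0,_)→(p3,0,-1)
state=p3 head=-1 tape=[_]0___##1   (p3,_)→(p1,#,+1)
state=p1 head=0 tape=#[0]___##1   (p1,0)→(p3,1,+1)
state=p3 head=1 tape=#1[_]__##1   (p3,_)→(p1,#,+1)
state=p1 head=2 tape=#1#[_]_##1
The non-blank tape span at halt is #1#__##1.

#1#__##1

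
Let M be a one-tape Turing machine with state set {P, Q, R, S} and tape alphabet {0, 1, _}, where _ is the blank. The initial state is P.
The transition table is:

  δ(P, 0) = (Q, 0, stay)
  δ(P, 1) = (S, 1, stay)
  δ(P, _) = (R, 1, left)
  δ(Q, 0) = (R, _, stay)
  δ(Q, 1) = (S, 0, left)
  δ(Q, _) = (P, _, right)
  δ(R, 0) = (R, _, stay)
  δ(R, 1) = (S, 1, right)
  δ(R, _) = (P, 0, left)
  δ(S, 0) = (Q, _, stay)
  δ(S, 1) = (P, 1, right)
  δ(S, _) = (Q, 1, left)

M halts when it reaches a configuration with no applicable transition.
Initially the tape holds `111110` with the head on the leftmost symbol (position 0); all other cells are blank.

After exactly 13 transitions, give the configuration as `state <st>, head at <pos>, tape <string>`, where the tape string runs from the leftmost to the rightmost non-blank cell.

state P, head at 4, tape 111110

state=P head=0 tape=[1]11110   (P,1)→(S,1,stay)
state=S head=0 tape=[1]11110   (S,1)→(P,1,right)
state=P head=1 tape=1[1]1110   (P,1)→(S,1,stay)
state=S head=1 tape=1[1]1110   (S,1)→(P,1,right)
state=P head=2 tape=11[1]110   (P,1)→(S,1,stay)
state=S head=2 tape=11[1]110   (S,1)→(P,1,right)
state=P head=3 tape=111[1]10   (P,1)→(S,1,stay)
state=S head=3 tape=111[1]10   (S,1)→(P,1,right)
state=P head=4 tape=1111[1]0   (P,1)→(S,1,stay)
state=S head=4 tape=1111[1]0   (S,1)→(P,1,right)
state=P head=5 tape=11111[0]   (P,0)→(Q,0,stay)
state=Q head=5 tape=11111[0]   (Q,0)→(R,_,stay)
state=R head=5 tape=11111[_]   (R,_)→(P,0,left)
state=P head=4 tape=1111[1]0
After 13 steps: state P, head at 4, tape 111110.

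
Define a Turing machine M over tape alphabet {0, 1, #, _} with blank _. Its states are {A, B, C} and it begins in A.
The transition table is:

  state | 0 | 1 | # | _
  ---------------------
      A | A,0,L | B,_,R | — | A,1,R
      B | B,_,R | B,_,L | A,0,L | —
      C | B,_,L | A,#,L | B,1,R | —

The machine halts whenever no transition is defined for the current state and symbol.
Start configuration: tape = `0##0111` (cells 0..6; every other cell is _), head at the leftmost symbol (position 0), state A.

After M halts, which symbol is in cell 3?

_

A | _[0]##0111   read 0 → write 0, move L, go to A
A | [_]0##0111   read _ → write 1, move R, go to A
A | 1[0]##0111   read 0 → write 0, move L, go to A
A | [1]0##0111   read 1 → write _, move R, go to B
B | _[0]##0111   read 0 → write _, move R, go to B
B | __[#]#0111   read # → write 0, move L, go to A
A | _[_]0#0111   read _ → write 1, move R, go to A
A | _1[0]#0111   read 0 → write 0, move L, go to A
A | _[1]0#0111   read 1 → write _, move R, go to B
B | __[0]#0111   read 0 → write _, move R, go to B
B | ___[#]0111   read # → write 0, move L, go to A
A | __[_]00111   read _ → write 1, move R, go to A
A | __1[0]0111   read 0 → write 0, move L, go to A
A | __[1]00111   read 1 → write _, move R, go to B
B | ___[0]0111   read 0 → write _, move R, go to B
B | ____[0]111   read 0 → write _, move R, go to B
B | _____[1]11   read 1 → write _, move L, go to B
B | ____[_]_11
Cell 3 holds _ when M halts.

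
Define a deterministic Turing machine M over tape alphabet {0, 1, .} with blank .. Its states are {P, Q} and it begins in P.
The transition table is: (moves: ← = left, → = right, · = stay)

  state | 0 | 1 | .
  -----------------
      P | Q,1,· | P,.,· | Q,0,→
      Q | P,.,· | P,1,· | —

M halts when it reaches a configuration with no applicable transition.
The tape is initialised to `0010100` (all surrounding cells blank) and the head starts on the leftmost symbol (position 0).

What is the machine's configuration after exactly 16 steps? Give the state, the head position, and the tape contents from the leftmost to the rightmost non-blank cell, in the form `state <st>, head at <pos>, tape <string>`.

state Q, head at 6, tape 0000000

P | [0]010100   read 0 → write 1, move ·, go to Q
Q | [1]010100   read 1 → write 1, move ·, go to P
P | [1]010100   read 1 → write ., move ·, go to P
P | [.]010100   read . → write 0, move →, go to Q
Q | 0[0]10100   read 0 → write ., move ·, go to P
P | 0[.]10100   read . → write 0, move →, go to Q
Q | 00[1]0100   read 1 → write 1, move ·, go to P
P | 00[1]0100   read 1 → write ., move ·, go to P
P | 00[.]0100   read . → write 0, move →, go to Q
Q | 000[0]100   read 0 → write ., move ·, go to P
P | 000[.]100   read . → write 0, move →, go to Q
Q | 0000[1]00   read 1 → write 1, move ·, go to P
P | 0000[1]00   read 1 → write ., move ·, go to P
P | 0000[.]00   read . → write 0, move →, go to Q
Q | 00000[0]0   read 0 → write ., move ·, go to P
P | 00000[.]0   read . → write 0, move →, go to Q
Q | 000000[0]
After 16 steps: state Q, head at 6, tape 0000000.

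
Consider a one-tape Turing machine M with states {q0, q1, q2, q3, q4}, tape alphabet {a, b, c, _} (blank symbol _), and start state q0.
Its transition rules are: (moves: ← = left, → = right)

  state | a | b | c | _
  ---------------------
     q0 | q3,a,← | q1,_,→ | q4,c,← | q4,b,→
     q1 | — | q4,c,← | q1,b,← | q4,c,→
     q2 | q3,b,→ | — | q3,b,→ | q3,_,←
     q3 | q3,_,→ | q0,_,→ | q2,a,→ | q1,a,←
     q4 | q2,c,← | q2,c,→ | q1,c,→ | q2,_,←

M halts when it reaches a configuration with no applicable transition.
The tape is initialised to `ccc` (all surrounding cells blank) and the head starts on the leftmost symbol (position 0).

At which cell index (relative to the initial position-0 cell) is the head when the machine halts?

0

q0 | ____[c]cc_   read c → write c, move ←, go to q4
q4 | ___[_]ccc_   read _ → write _, move ←, go to q2
q2 | __[_]_ccc_   read _ → write _, move ←, go to q3
q3 | _[_]__ccc_   read _ → write a, move ←, go to q1
q1 | [_]a__ccc_   read _ → write c, move →, go to q4
q4 | c[a]__ccc_   read a → write c, move ←, go to q2
q2 | [c]c__ccc_   read c → write b, move →, go to q3
q3 | b[c]__ccc_   read c → write a, move →, go to q2
q2 | ba[_]_ccc_   read _ → write _, move ←, go to q3
q3 | b[a]__ccc_   read a → write _, move →, go to q3
q3 | b_[_]_ccc_   read _ → write a, move ←, go to q1
q1 | b[_]a_ccc_   read _ → write c, move →, go to q4
q4 | bc[a]_ccc_   read a → write c, move ←, go to q2
q2 | b[c]c_ccc_   read c → write b, move →, go to q3
q3 | bb[c]_ccc_   read c → write a, move →, go to q2
q2 | bba[_]ccc_   read _ → write _, move ←, go to q3
q3 | bb[a]_ccc_   read a → write _, move →, go to q3
q3 | bb_[_]ccc_   read _ → write a, move ←, go to q1
q1 | bb[_]accc_   read _ → write c, move →, go to q4
q4 | bbc[a]ccc_   read a → write c, move ←, go to q2
q2 | bb[c]cccc_   read c → write b, move →, go to q3
q3 | bbb[c]ccc_   read c → write a, move →, go to q2
q2 | bbba[c]cc_   read c → write b, move →, go to q3
q3 | bbbab[c]c_   read c → write a, move →, go to q2
q2 | bbbaba[c]_   read c → write b, move →, go to q3
q3 | bbbabab[_]   read _ → write a, move ←, go to q1
q1 | bbbaba[b]a   read b → write c, move ←, go to q4
q4 | bbbab[a]ca   read a → write c, move ←, go to q2
q2 | bbba[b]cca
At halt the head is at cell 0.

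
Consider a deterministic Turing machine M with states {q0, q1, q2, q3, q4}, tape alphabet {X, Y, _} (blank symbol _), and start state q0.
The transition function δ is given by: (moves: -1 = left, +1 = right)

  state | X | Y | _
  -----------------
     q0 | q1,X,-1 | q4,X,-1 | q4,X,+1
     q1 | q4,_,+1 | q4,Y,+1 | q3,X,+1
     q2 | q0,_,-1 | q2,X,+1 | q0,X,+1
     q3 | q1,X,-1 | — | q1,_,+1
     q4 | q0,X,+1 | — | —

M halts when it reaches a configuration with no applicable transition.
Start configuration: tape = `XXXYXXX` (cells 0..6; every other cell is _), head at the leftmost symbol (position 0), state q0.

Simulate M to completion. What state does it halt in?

q4

q0 | _[X]XXYXXX__   read X → write X, move -1, go to q1
q1 | [_]XXXYXXX__   read _ → write X, move +1, go to q3
q3 | X[X]XXYXXX__   read X → write X, move -1, go to q1
q1 | [X]XXXYXXX__   read X → write _, move +1, go to q4
q4 | _[X]XXYXXX__   read X → write X, move +1, go to q0
q0 | _X[X]XYXXX__   read X → write X, move -1, go to q1
q1 | _[X]XXYXXX__   read X → write _, move +1, go to q4
q4 | __[X]XYXXX__   read X → write X, move +1, go to q0
q0 | __X[X]YXXX__   read X → write X, move -1, go to q1
q1 | __[X]XYXXX__   read X → write _, move +1, go to q4
q4 | ___[X]YXXX__   read X → write X, move +1, go to q0
q0 | ___X[Y]XXX__   read Y → write X, move -1, go to q4
q4 | ___[X]XXXX__   read X → write X, move +1, go to q0
q0 | ___X[X]XXX__   read X → write X, move -1, go to q1
q1 | ___[X]XXXX__   read X → write _, move +1, go to q4
q4 | ____[X]XXX__   read X → write X, move +1, go to q0
q0 | ____X[X]XX__   read X → write X, move -1, go to q1
q1 | ____[X]XXX__   read X → write _, move +1, go to q4
q4 | _____[X]XX__   read X → write X, move +1, go to q0
q0 | _____X[X]X__   read X → write X, move -1, go to q1
q1 | _____[X]XX__   read X → write _, move +1, go to q4
q4 | ______[X]X__   read X → write X, move +1, go to q0
q0 | ______X[X]__   read X → write X, move -1, go to q1
q1 | ______[X]X__   read X → write _, move +1, go to q4
q4 | _______[X]__   read X → write X, move +1, go to q0
q0 | _______X[_]_   read _ → write X, move +1, go to q4
q4 | _______XX[_]
No transition is defined for (q4, _); M halts in state q4.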